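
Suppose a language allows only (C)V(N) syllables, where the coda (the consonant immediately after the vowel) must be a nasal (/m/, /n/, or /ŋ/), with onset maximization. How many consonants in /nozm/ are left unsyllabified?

Syllabifying with onset maximization leaves /z/, /m/ stranded (only a nasal (/m/, /n/, or /ŋ/) is licensed in coda position; onsets are limited to one consonant).

2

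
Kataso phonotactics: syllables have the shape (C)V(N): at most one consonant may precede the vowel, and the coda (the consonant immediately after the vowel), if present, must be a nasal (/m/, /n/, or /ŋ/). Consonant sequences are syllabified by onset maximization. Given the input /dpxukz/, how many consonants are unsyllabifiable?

Syllabifying with onset maximization leaves /d/, /p/, /k/, /z/ stranded (only a nasal (/m/, /n/, or /ŋ/) is licensed in coda position; onsets are limited to one consonant).

4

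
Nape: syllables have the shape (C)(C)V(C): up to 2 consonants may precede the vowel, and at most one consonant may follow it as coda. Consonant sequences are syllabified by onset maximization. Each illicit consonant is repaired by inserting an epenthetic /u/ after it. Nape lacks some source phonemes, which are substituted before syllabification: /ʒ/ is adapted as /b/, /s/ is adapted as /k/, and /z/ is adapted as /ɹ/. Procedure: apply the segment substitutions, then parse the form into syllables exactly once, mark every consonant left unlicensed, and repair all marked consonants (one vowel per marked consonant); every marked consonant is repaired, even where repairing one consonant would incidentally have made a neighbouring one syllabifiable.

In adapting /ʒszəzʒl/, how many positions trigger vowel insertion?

After substitution the input is /bkɹəɹbl/.
The unsyllabifiable consonants are /b/, /b/, /l/; each receives one epenthetic vowel.

3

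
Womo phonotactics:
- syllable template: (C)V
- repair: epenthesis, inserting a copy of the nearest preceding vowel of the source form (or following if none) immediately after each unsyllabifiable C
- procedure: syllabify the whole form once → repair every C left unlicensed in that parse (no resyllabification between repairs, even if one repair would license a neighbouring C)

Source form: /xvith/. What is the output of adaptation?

xivitihi

Under (C)V, the unsyllabifiable consonants are /x/, /t/, /h/ (no codas are permitted; onsets are limited to one consonant).
Each unlicensed consonant becomes the onset of a new syllable: /x/ → /xi/, /t/ → /ti/, /h/ → /hi/.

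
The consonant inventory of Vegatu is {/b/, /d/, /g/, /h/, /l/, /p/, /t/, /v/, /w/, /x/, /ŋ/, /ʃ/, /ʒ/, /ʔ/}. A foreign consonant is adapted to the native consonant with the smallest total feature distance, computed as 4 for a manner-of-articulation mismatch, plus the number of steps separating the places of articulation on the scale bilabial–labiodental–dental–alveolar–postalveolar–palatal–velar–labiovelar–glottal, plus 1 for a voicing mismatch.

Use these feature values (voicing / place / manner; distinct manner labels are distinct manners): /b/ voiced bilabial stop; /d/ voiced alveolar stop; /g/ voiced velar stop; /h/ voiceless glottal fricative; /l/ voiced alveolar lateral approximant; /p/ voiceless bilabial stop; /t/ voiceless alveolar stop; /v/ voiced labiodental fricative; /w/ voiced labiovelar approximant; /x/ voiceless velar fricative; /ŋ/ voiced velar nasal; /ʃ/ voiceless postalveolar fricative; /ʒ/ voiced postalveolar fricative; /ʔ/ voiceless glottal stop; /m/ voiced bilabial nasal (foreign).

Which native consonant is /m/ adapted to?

b

/b/ is closest: manner differs (nasal→stop, +4), place distance 0 (bilabial→bilabial), same voicing; total 4. Next closest is /p/ at distance 5.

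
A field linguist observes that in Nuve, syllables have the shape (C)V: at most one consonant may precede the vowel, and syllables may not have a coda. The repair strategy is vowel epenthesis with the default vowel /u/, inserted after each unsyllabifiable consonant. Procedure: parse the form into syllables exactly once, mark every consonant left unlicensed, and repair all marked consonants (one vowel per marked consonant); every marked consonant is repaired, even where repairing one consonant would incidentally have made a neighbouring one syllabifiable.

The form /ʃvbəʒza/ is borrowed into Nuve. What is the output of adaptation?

The consonants /ʃ/, /v/, /ʒ/ cannot be parsed into a legal (C)V syllable (no codas are permitted; onsets are limited to one consonant).
Each unlicensed consonant becomes the onset of a new syllable: /ʃ/ → /ʃu/, /v/ → /vu/, /ʒ/ → /ʒu/.

ʃuvubəʒuza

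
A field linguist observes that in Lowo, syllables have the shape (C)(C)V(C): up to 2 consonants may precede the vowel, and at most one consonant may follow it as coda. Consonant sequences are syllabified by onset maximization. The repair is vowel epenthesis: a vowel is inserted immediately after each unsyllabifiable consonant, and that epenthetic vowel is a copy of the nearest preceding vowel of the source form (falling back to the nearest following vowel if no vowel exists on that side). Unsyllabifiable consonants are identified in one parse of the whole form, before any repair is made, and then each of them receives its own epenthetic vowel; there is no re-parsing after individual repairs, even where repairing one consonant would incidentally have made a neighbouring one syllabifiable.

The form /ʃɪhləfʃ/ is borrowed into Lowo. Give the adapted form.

ʃɪhləfʃə

Under (C)(C)V(C), the unsyllabifiable consonants are /ʃ/ (at most one coda consonant is licensed; onsets may contain at most 2 consonants).
Each unlicensed consonant becomes the onset of a new syllable: /ʃ/ → /ʃə/.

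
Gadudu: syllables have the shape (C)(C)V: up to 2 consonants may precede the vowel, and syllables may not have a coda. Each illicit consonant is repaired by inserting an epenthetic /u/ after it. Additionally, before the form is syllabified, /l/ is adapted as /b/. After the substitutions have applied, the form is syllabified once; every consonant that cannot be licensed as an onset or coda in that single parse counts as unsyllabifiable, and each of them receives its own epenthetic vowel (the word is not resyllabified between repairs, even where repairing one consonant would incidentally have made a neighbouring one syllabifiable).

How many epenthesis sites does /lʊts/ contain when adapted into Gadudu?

2

After substitution the input is /bʊts/.
The unsyllabifiable consonants are /t/, /s/; each receives one epenthetic vowel.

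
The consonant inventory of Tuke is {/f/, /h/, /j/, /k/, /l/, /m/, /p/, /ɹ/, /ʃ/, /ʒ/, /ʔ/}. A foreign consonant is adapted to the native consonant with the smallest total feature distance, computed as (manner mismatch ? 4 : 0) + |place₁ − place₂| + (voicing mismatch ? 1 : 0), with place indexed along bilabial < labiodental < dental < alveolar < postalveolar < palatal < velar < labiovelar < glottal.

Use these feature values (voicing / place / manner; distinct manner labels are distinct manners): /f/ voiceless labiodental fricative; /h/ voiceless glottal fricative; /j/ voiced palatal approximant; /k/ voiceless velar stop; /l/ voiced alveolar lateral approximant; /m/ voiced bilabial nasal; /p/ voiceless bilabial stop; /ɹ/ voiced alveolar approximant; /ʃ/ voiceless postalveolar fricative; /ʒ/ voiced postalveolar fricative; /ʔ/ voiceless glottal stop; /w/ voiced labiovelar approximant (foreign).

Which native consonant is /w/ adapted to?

/j/ is closest: same manner (approximant), place distance 2 (labiovelar→palatal), same voicing; total 2. Next closest is /ɹ/ at distance 4.

j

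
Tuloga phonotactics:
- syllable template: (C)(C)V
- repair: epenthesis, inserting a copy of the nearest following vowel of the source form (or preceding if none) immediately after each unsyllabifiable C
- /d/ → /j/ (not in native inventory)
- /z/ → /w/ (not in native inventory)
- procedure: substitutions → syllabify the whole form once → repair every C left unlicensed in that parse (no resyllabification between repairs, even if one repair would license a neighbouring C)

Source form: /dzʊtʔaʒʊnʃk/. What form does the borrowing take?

Substitution: /d/ → /j/, /z/ → /w/, giving /jwʊtʔaʒʊnʃk/.
Under (C)(C)V, the unsyllabifiable consonants are /n/, /ʃ/, /k/ (no codas are permitted; onsets may contain at most 2 consonants).
Inserting the epenthetic vowel yields /n/ → /nʊ/, /ʃ/ → /ʃʊ/, /k/ → /kʊ/.

jwʊtʔaʒʊnʊʃʊkʊ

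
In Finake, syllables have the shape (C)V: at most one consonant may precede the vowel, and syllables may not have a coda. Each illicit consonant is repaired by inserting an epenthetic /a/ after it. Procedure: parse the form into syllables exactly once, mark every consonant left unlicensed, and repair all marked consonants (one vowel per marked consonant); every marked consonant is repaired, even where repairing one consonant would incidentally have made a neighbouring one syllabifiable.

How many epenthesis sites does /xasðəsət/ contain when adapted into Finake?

The unsyllabifiable consonants are /s/, /t/; each receives one epenthetic vowel.

2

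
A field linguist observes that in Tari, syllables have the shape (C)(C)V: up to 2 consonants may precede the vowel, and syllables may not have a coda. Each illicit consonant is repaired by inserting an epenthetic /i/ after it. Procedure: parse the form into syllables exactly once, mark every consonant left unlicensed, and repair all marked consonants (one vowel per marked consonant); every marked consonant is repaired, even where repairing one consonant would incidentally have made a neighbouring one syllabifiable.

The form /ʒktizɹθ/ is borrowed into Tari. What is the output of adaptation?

The consonants /ʒ/, /z/, /ɹ/, /θ/ cannot be parsed into a legal (C)(C)V syllable (no codas are permitted; onsets may contain at most 2 consonants).
Each unlicensed consonant becomes the onset of a new syllable: /ʒ/ → /ʒi/, /z/ → /zi/, /ɹ/ → /ɹi/, /θ/ → /θi/.

ʒiktiziɹiθi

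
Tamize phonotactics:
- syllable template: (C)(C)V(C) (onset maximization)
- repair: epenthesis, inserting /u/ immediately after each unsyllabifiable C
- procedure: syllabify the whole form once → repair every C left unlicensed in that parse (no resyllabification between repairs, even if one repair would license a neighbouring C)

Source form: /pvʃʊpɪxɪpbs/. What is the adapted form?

puvʃʊpɪxɪpbusu

Syllabifying with onset maximization leaves /p/, /b/, /s/ stranded (at most one coda consonant is licensed; onsets may contain at most 2 consonants).
Epenthesis after each stranded consonant: /p/ → /pu/, /b/ → /bu/, /s/ → /su/.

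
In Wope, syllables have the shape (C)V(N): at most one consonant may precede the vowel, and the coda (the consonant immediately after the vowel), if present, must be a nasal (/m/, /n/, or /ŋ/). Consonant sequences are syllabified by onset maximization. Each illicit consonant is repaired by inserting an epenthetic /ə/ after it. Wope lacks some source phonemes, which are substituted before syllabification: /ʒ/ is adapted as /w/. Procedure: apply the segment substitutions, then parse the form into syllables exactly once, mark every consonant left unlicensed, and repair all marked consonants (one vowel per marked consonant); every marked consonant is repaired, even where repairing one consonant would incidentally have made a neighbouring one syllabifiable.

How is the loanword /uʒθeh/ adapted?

uwəθehə

Substitution: /ʒ/ → /w/, giving /uwθeh/.
Under (C)V(N), the unsyllabifiable consonants are /w/, /h/ (only a nasal (/m/, /n/, or /ŋ/) is licensed in coda position; onsets are limited to one consonant).
Inserting the epenthetic vowel yields /w/ → /wə/, /h/ → /hə/.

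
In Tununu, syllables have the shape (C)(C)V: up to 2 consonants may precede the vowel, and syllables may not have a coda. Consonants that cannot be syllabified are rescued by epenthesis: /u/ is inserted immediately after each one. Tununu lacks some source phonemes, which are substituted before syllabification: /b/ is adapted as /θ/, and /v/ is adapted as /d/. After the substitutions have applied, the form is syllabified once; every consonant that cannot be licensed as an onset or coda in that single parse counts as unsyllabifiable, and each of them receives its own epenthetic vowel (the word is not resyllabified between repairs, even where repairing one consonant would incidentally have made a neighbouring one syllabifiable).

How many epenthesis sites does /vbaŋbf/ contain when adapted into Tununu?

3

After substitution the input is /dθaŋθf/.
The unsyllabifiable consonants are /ŋ/, /θ/, /f/; each receives one epenthetic vowel.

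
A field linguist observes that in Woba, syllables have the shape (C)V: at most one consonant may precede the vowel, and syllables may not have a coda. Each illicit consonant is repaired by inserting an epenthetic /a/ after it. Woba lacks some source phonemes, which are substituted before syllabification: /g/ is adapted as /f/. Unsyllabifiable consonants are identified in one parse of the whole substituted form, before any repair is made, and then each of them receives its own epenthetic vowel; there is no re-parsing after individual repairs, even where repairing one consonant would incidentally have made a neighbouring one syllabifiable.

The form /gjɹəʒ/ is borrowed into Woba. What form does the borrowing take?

fajaɹəʒa

Substitution: /g/ → /f/, giving /fjɹəʒ/.
Syllabifying with onset maximization leaves /f/, /j/, /ʒ/ stranded (no codas are permitted; onsets are limited to one consonant).
Inserting the epenthetic vowel yields /f/ → /fa/, /j/ → /ja/, /ʒ/ → /ʒa/.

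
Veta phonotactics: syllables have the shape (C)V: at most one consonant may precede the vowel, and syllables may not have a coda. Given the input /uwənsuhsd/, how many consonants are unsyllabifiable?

Under (C)V, the unsyllabifiable consonants are /n/, /h/, /s/, /d/ (no codas are permitted; onsets are limited to one consonant).

4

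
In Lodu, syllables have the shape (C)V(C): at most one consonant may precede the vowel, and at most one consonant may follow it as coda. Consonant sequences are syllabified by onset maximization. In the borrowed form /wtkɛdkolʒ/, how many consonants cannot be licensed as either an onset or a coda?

Under (C)V(C), the unsyllabifiable consonants are /w/, /t/, /ʒ/ (at most one coda consonant is licensed; onsets are limited to one consonant).

3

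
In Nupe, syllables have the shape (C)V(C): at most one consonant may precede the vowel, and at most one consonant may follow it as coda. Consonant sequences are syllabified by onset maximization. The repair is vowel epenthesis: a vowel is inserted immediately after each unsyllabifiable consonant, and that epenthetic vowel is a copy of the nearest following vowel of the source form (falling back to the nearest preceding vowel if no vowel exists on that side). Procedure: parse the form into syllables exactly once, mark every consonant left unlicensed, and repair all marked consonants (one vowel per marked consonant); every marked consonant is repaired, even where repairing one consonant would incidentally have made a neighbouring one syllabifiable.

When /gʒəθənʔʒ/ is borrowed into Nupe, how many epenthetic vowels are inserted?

The unsyllabifiable consonants are /g/, /ʔ/, /ʒ/; each receives one epenthetic vowel.

3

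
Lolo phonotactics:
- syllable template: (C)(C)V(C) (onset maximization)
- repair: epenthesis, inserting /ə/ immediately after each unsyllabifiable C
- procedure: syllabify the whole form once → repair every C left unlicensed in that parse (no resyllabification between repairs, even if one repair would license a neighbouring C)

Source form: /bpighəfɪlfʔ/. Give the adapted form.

Syllabifying with onset maximization leaves /f/, /ʔ/ stranded (at most one coda consonant is licensed; onsets may contain at most 2 consonants).
Epenthesis after each stranded consonant: /f/ → /fə/, /ʔ/ → /ʔə/.

bpighəfɪlfəʔə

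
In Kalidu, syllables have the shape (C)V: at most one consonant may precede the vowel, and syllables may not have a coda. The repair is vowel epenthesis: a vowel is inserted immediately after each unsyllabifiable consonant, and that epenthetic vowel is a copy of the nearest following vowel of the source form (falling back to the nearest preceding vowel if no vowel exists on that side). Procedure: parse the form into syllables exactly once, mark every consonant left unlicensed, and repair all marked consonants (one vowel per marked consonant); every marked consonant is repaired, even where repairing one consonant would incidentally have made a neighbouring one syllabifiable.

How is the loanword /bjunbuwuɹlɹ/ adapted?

Syllabifying with onset maximization leaves /b/, /n/, /ɹ/, /l/, /ɹ/ stranded (no codas are permitted; onsets are limited to one consonant).
Inserting the epenthetic vowel yields /b/ → /bu/, /n/ → /nu/, /ɹ/ → /ɹu/, /l/ → /lu/, /ɹ/ → /ɹu/.

bujunubuwuɹuluɹu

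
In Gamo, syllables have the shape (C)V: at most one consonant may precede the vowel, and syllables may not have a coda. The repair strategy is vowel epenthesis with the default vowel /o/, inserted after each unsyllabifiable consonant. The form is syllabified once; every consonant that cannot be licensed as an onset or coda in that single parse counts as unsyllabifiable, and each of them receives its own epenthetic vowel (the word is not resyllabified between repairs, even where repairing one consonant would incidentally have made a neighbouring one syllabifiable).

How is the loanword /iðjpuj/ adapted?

iðojopujo

Syllabifying with onset maximization leaves /ð/, /j/, /j/ stranded (no codas are permitted; onsets are limited to one consonant).
Each unlicensed consonant becomes the onset of a new syllable: /ð/ → /ðo/, /j/ → /jo/, /j/ → /jo/.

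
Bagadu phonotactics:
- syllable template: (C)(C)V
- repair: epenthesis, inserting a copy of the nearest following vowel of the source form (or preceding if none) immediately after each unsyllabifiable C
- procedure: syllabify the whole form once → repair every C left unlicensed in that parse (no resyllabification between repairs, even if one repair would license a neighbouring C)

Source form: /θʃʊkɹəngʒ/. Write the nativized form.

The consonants /n/, /g/, /ʒ/ cannot be parsed into a legal (C)(C)V syllable (no codas are permitted; onsets may contain at most 2 consonants).
Each unlicensed consonant becomes the onset of a new syllable: /n/ → /nə/, /g/ → /gə/, /ʒ/ → /ʒə/.

θʃʊkɹənəgəʒə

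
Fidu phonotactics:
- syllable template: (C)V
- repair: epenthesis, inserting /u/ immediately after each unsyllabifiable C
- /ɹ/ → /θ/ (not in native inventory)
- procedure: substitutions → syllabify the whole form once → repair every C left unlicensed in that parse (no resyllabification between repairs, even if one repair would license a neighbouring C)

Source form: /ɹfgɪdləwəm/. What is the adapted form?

Substitution: /ɹ/ → /θ/, giving /θfgɪdləwəm/.
The consonants /θ/, /f/, /d/, /m/ cannot be parsed into a legal (C)V syllable (no codas are permitted; onsets are limited to one consonant).
Each unlicensed consonant becomes the onset of a new syllable: /θ/ → /θu/, /f/ → /fu/, /d/ → /du/, /m/ → /mu/.

θufugɪduləwəmu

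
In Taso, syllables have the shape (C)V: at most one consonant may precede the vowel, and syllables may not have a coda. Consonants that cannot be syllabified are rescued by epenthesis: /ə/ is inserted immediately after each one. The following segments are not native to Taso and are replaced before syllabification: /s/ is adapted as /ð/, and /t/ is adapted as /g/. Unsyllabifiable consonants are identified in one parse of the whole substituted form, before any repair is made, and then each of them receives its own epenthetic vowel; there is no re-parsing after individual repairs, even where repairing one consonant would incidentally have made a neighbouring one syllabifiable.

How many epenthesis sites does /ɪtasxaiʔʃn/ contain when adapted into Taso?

After substitution the input is /ɪgaðxaiʔʃn/.
The unsyllabifiable consonants are /ð/, /ʔ/, /ʃ/, /n/; each receives one epenthetic vowel.

4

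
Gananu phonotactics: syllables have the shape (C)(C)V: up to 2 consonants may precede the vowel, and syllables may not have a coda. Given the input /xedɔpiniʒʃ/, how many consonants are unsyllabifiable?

2

The consonants /ʒ/, /ʃ/ cannot be parsed into a legal (C)(C)V syllable (no codas are permitted; onsets may contain at most 2 consonants).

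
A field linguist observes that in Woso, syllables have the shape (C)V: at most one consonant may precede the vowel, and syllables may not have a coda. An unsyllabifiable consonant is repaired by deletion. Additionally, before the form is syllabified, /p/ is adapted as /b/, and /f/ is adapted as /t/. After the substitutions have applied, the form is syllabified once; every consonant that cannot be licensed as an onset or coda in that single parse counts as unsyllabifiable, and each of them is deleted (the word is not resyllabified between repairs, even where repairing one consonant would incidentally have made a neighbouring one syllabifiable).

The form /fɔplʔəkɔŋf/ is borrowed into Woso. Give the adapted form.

tɔʔəkɔ

Substitution: /f/ → /t/, /p/ → /b/, giving /tɔblʔəkɔŋt/.
Syllabifying with onset maximization leaves /b/, /l/, /ŋ/, /t/ stranded (no codas are permitted; onsets are limited to one consonant).
Each unlicensed consonant is deleted: /b/, /l/, /ŋ/, /t/.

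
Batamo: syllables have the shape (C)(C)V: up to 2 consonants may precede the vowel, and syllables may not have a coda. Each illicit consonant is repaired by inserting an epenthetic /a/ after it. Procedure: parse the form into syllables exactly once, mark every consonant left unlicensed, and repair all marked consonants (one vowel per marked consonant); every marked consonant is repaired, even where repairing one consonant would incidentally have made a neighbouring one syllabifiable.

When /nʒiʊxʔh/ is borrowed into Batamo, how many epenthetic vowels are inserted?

3

The unsyllabifiable consonants are /x/, /ʔ/, /h/; each receives one epenthetic vowel.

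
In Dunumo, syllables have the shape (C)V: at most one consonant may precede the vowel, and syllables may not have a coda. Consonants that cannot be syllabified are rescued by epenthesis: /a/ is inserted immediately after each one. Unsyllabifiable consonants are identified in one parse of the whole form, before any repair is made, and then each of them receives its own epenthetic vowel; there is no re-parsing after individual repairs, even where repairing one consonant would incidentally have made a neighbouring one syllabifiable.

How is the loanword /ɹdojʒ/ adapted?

Syllabifying with onset maximization leaves /ɹ/, /j/, /ʒ/ stranded (no codas are permitted; onsets are limited to one consonant).
Each unlicensed consonant becomes the onset of a new syllable: /ɹ/ → /ɹa/, /j/ → /ja/, /ʒ/ → /ʒa/.

ɹadojaʒa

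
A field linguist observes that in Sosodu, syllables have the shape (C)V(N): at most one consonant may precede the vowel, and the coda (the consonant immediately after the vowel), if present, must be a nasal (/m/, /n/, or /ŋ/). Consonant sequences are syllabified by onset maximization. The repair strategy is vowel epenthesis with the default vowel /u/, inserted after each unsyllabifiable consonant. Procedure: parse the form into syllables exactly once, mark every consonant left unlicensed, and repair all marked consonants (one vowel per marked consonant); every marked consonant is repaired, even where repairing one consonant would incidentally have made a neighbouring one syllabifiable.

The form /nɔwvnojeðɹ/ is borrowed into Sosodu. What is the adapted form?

The consonants /w/, /v/, /ð/, /ɹ/ cannot be parsed into a legal (C)V(N) syllable (only a nasal (/m/, /n/, or /ŋ/) is licensed in coda position; onsets are limited to one consonant).
Inserting the epenthetic vowel yields /w/ → /wu/, /v/ → /vu/, /ð/ → /ðu/, /ɹ/ → /ɹu/.

nɔwuvunojeðuɹu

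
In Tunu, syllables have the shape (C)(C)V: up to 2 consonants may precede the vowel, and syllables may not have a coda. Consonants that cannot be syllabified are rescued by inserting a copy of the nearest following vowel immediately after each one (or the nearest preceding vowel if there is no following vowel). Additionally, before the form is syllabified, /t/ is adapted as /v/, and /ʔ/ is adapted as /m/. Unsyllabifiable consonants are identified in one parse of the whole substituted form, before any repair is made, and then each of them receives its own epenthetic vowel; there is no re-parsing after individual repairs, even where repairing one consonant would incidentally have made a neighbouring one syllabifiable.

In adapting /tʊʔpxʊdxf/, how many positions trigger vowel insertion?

4

After substitution the input is /vʊmpxʊdxf/.
The unsyllabifiable consonants are /m/, /d/, /x/, /f/; each receives one epenthetic vowel.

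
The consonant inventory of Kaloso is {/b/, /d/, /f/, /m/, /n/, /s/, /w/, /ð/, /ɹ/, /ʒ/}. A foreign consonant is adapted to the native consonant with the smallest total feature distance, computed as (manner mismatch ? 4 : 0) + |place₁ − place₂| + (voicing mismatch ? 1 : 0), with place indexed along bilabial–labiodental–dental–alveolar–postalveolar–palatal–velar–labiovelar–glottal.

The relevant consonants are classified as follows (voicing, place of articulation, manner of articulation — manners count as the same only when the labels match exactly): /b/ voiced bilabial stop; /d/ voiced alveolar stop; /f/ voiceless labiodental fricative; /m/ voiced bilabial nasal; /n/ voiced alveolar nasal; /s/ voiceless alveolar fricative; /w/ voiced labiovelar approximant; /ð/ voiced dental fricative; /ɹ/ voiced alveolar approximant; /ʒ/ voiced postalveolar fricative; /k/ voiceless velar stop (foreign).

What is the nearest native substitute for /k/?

/d/ is closest: same manner (stop), place distance 3 (velar→alveolar), voicing differs (+1); total 4. Next closest is /w/ at distance 6.

d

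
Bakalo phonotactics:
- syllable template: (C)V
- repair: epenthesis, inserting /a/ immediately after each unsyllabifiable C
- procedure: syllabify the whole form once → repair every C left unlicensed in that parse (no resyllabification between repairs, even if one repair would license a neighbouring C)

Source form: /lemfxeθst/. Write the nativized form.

lemafaxeθasata

Under (C)V, the unsyllabifiable consonants are /m/, /f/, /θ/, /s/, /t/ (no codas are permitted; onsets are limited to one consonant).
Epenthesis after each stranded consonant: /m/ → /ma/, /f/ → /fa/, /θ/ → /θa/, /s/ → /sa/, /t/ → /ta/.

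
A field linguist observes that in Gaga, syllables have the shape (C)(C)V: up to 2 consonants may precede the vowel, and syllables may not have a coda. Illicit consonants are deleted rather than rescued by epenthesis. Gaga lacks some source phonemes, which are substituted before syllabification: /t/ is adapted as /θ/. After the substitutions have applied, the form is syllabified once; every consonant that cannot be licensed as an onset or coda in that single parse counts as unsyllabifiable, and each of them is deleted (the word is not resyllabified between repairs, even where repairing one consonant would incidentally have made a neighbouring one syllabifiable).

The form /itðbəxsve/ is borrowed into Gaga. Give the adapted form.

iðbəsve

Substitution: /t/ → /θ/, giving /iθðbəxsve/.
Under (C)(C)V, the unsyllabifiable consonants are /θ/, /x/ (no codas are permitted; onsets may contain at most 2 consonants).
Deletion applies to /θ/, /x/.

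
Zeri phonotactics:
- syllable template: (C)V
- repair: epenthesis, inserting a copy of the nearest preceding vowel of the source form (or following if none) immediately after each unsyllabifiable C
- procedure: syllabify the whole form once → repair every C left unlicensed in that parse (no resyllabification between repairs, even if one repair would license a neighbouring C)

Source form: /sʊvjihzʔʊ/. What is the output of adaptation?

sʊvʊjihiziʔʊ

Syllabifying with onset maximization leaves /v/, /h/, /z/ stranded (no codas are permitted; onsets are limited to one consonant).
Inserting the epenthetic vowel yields /v/ → /vʊ/, /h/ → /hi/, /z/ → /zi/.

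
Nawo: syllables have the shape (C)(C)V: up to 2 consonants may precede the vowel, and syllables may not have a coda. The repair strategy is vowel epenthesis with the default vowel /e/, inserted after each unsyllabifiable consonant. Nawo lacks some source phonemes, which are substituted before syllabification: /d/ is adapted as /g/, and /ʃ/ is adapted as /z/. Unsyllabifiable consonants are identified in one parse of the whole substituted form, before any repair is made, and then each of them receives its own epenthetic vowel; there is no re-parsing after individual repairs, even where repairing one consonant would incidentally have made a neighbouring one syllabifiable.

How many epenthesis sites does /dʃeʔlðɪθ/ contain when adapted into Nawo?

After substitution the input is /gzeʔlðɪθ/.
The unsyllabifiable consonants are /ʔ/, /θ/; each receives one epenthetic vowel.

2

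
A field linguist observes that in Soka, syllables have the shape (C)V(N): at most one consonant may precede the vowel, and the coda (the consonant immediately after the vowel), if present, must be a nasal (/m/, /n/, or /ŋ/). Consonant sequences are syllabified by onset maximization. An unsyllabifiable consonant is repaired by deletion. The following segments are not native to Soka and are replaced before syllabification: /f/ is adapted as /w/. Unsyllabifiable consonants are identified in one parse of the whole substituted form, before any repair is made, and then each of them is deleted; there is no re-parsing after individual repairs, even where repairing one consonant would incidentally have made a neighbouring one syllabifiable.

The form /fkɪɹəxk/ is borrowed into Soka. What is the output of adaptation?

kɪɹə

Substitution: /f/ → /w/, giving /wkɪɹəxk/.
Under (C)V(N), the unsyllabifiable consonants are /w/, /x/, /k/ (only a nasal (/m/, /n/, or /ŋ/) is licensed in coda position; onsets are limited to one consonant).
Deleting the stranded consonants removes /w/, /x/, /k/.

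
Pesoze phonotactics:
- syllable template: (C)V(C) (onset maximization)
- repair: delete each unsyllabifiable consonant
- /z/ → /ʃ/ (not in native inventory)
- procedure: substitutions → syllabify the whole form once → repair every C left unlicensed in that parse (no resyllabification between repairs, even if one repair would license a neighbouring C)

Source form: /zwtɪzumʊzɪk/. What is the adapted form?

Substitution: /z/ → /ʃ/, giving /ʃwtɪʃumʊʃɪk/.
The consonants /ʃ/, /w/ cannot be parsed into a legal (C)V(C) syllable (at most one coda consonant is licensed; onsets are limited to one consonant).
Deletion applies to /ʃ/, /w/.

tɪʃumʊʃɪk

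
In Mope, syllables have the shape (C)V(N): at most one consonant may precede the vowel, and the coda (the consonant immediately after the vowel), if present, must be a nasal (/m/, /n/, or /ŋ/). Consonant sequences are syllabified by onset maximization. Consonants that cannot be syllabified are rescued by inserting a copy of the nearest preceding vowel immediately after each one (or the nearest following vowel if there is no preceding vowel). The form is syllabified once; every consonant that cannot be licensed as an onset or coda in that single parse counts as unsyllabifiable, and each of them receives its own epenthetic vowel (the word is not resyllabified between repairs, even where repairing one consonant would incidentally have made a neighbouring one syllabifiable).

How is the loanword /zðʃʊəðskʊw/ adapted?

Under (C)V(N), the unsyllabifiable consonants are /z/, /ð/, /ð/, /s/, /w/ (only a nasal (/m/, /n/, or /ŋ/) is licensed in coda position; onsets are limited to one consonant).
Inserting the epenthetic vowel yields /z/ → /zʊ/, /ð/ → /ðʊ/, /ð/ → /ðə/, /s/ → /sə/, /w/ → /wʊ/.

zʊðʊʃʊəðəsəkʊwʊ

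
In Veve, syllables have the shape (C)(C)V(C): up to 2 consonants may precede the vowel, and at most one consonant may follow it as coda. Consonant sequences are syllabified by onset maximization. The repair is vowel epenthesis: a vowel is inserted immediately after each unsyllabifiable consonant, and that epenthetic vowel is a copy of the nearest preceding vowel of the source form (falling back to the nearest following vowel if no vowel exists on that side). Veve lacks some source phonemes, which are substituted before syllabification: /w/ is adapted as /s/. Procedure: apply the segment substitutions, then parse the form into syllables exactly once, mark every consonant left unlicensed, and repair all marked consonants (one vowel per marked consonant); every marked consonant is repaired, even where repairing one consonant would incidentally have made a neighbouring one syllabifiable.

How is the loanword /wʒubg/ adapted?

Substitution: /w/ → /s/, giving /sʒubg/.
Syllabifying with onset maximization leaves /g/ stranded (at most one coda consonant is licensed; onsets may contain at most 2 consonants).
Each unlicensed consonant becomes the onset of a new syllable: /g/ → /gu/.

sʒubgu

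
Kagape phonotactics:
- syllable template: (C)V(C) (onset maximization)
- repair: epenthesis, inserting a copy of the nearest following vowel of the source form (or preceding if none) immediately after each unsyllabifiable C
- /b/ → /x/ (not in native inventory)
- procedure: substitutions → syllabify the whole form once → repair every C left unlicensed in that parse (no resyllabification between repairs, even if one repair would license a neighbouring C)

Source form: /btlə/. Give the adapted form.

xətələ

Substitution: /b/ → /x/, giving /xtlə/.
Syllabifying with onset maximization leaves /x/, /t/ stranded (at most one coda consonant is licensed; onsets are limited to one consonant).
Epenthesis after each stranded consonant: /x/ → /xə/, /t/ → /tə/.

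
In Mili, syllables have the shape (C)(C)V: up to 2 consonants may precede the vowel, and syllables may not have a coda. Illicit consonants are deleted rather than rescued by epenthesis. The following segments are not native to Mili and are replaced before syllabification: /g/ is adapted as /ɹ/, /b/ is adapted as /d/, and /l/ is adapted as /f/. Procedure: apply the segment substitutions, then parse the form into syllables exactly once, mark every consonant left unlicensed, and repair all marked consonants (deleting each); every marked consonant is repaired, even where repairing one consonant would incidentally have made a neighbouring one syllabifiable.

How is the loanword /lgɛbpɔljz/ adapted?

Substitution: /l/ → /f/, /g/ → /ɹ/, /b/ → /d/, giving /fɹɛdpɔfjz/.
The consonants /f/, /j/, /z/ cannot be parsed into a legal (C)(C)V syllable (no codas are permitted; onsets may contain at most 2 consonants).
Each unlicensed consonant is deleted: /f/, /j/, /z/.

fɹɛdpɔ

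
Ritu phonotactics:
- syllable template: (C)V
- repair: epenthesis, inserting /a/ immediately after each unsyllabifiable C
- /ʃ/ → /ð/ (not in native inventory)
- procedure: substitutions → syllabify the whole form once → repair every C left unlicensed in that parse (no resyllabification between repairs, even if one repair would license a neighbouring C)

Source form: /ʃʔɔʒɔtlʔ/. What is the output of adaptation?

Substitution: /ʃ/ → /ð/, giving /ðʔɔʒɔtlʔ/.
Syllabifying with onset maximization leaves /ð/, /t/, /l/, /ʔ/ stranded (no codas are permitted; onsets are limited to one consonant).
Each unlicensed consonant becomes the onset of a new syllable: /ð/ → /ða/, /t/ → /ta/, /l/ → /la/, /ʔ/ → /ʔa/.

ðaʔɔʒɔtalaʔa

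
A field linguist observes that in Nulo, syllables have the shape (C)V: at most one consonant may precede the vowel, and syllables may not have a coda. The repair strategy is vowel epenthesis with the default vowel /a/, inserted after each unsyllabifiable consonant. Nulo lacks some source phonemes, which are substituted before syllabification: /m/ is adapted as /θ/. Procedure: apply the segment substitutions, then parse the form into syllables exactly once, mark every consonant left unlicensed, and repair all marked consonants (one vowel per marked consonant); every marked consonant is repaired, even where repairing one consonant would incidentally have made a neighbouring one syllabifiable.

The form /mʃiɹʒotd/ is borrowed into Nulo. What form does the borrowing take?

Substitution: /m/ → /θ/, giving /θʃiɹʒotd/.
Under (C)V, the unsyllabifiable consonants are /θ/, /ɹ/, /t/, /d/ (no codas are permitted; onsets are limited to one consonant).
Inserting the epenthetic vowel yields /θ/ → /θa/, /ɹ/ → /ɹa/, /t/ → /ta/, /d/ → /da/.

θaʃiɹaʒotada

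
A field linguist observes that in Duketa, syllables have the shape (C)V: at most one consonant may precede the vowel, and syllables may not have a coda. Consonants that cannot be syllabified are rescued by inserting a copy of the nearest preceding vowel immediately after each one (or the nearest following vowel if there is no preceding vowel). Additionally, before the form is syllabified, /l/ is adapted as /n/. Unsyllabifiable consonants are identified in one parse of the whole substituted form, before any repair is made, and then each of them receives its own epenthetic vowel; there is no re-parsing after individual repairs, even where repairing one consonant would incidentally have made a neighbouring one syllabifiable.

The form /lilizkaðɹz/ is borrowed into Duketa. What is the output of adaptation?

ninizikaðaɹaza

Substitution: /l/ → /n/, giving /ninizkaðɹz/.
Under (C)V, the unsyllabifiable consonants are /z/, /ð/, /ɹ/, /z/ (no codas are permitted; onsets are limited to one consonant).
Each unlicensed consonant becomes the onset of a new syllable: /z/ → /zi/, /ð/ → /ða/, /ɹ/ → /ɹa/, /z/ → /za/.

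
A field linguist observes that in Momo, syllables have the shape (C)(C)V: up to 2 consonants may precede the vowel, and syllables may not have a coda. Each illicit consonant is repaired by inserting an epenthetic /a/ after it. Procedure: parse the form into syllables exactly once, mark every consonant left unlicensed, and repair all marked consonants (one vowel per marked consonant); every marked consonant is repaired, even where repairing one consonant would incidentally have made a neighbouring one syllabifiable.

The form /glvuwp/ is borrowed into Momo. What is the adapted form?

Syllabifying with onset maximization leaves /g/, /w/, /p/ stranded (no codas are permitted; onsets may contain at most 2 consonants).
Inserting the epenthetic vowel yields /g/ → /ga/, /w/ → /wa/, /p/ → /pa/.

galvuwapa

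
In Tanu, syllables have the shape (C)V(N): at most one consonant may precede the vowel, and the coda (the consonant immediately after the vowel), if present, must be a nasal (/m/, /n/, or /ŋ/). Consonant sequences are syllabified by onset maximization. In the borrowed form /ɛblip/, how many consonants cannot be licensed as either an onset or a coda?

Under (C)V(N), the unsyllabifiable consonants are /b/, /p/ (only a nasal (/m/, /n/, or /ŋ/) is licensed in coda position; onsets are limited to one consonant).

2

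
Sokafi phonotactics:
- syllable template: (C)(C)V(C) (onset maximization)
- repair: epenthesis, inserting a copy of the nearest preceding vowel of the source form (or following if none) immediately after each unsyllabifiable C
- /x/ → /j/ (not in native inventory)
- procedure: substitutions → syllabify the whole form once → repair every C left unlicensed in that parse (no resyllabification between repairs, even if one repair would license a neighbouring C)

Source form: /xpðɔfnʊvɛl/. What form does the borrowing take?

jɔpðɔfnʊvɛl

Substitution: /x/ → /j/, giving /jpðɔfnʊvɛl/.
The consonants /j/ cannot be parsed into a legal (C)(C)V(C) syllable (at most one coda consonant is licensed; onsets may contain at most 2 consonants).
Inserting the epenthetic vowel yields /j/ → /jɔ/.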